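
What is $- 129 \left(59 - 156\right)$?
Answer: $12513$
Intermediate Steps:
$- 129 \left(59 - 156\right) = \left(-129\right) \left(-97\right) = 12513$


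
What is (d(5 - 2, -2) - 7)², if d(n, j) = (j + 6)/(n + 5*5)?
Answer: 2304/49 ≈ 47.020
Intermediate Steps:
d(n, j) = (6 + j)/(25 + n) (d(n, j) = (6 + j)/(n + 25) = (6 + j)/(25 + n))
(d(5 - 2, -2) - 7)² = ((6 - 2)/(25 + (5 - 2)) - 7)² = (4/(25 + 3) - 7)² = (4/28 - 7)² = ((1/28)*4 - 7)² = (⅐ - 7)² = (-48/7)² = 2304/49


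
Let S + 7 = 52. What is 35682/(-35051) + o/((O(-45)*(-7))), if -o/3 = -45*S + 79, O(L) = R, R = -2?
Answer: 14580585/35051 ≈ 415.98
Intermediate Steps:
S = 45 (S = -7 + 52 = 45)
O(L) = -2
o = 5838 (o = -3*(-45*45 + 79) = -3*(-2025 + 79) = -3*(-1946) = 5838)
35682/(-35051) + o/((O(-45)*(-7))) = 35682/(-35051) + 5838/((-2*(-7))) = 35682*(-1/35051) + 5838/14 = -35682/35051 + 5838*(1/14) = -35682/35051 + 417 = 14580585/35051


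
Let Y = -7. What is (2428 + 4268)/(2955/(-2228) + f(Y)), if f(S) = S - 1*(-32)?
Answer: 14918688/52745 ≈ 282.85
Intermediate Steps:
f(S) = 32 + S (f(S) = S + 32 = 32 + S)
(2428 + 4268)/(2955/(-2228) + f(Y)) = (2428 + 4268)/(2955/(-2228) + (32 - 7)) = 6696/(2955*(-1/2228) + 25) = 6696/(-2955/2228 + 25) = 6696/(52745/2228) = 6696*(2228/52745) = 14918688/52745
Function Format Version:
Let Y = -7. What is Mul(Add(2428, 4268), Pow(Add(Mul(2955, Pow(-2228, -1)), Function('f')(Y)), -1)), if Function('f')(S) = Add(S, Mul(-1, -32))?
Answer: Rational(14918688, 52745) ≈ 282.85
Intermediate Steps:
Function('f')(S) = Add(32, S) (Function('f')(S) = Add(S, 32) = Add(32, S))
Mul(Add(2428, 4268), Pow(Add(Mul(2955, Pow(-2228, -1)), Function('f')(Y)), -1)) = Mul(Add(2428, 4268), Pow(Add(Mul(2955, Pow(-2228, -1)), Add(32, -7)), -1)) = Mul(6696, Pow(Add(Mul(2955, Rational(-1, 2228)), 25), -1)) = Mul(6696, Pow(Add(Rational(-2955, 2228), 25), -1)) = Mul(6696, Pow(Rational(52745, 2228), -1)) = Mul(6696, Rational(2228, 52745)) = Rational(14918688, 52745)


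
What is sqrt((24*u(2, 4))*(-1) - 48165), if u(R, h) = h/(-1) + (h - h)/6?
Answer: 21*I*sqrt(109) ≈ 219.25*I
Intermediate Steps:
u(R, h) = -h (u(R, h) = h*(-1) + 0*(1/6) = -h + 0 = -h)
sqrt((24*u(2, 4))*(-1) - 48165) = sqrt((24*(-1*4))*(-1) - 48165) = sqrt((24*(-4))*(-1) - 48165) = sqrt(-96*(-1) - 48165) = sqrt(96 - 48165) = sqrt(-48069) = 21*I*sqrt(109)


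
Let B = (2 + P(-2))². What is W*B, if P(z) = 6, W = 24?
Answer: 1536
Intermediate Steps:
B = 64 (B = (2 + 6)² = 8² = 64)
W*B = 24*64 = 1536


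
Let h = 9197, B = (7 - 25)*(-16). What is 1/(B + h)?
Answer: 1/9485 ≈ 0.00010543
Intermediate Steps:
B = 288 (B = -18*(-16) = 288)
1/(B + h) = 1/(288 + 9197) = 1/9485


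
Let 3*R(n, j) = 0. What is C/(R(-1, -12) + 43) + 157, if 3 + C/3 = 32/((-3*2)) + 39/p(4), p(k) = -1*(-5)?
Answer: 33747/215 ≈ 156.96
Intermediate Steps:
p(k) = 5
R(n, j) = 0 (R(n, j) = (1/3)*0 = 0)
C = -8/5 (C = -9 + 3*(32/((-3*2)) + 39/5) = -9 + 3*(32/(-6) + 39*(1/5)) = -9 + 3*(32*(-1/6) + 39/5) = -9 + 3*(-16/3 + 39/5) = -9 + 3*(37/15) = -9 + 37/5 = -8/5 ≈ -1.6000)
C/(R(-1, -12) + 43) + 157 = -8/(5*(0 + 43)) + 157 = -8/5/43 + 157 = -8/5*1/43 + 157 = -8/215 + 157 = 33747/215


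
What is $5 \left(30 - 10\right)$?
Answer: $100$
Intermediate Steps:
$5 \left(30 - 10\right) = 5 \cdot 20 = 100$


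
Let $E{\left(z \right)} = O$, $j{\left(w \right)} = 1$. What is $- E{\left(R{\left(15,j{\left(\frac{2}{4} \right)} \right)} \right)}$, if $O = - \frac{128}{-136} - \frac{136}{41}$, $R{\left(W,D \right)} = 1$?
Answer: $\frac{1656}{697} \approx 2.3759$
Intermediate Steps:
$O = - \frac{1656}{697}$ ($O = \left(-128\right) \left(- \frac{1}{136}\right) - \frac{136}{41} = \frac{16}{17} - \frac{136}{41} = - \frac{1656}{697} \approx -2.3759$)
$E{\left(z \right)} = - \frac{1656}{697}$
$- E{\left(R{\left(15,j{\left(\frac{2}{4} \right)} \right)} \right)} = \left(-1\right) \left(- \frac{1656}{697}\right) = \frac{1656}{697}$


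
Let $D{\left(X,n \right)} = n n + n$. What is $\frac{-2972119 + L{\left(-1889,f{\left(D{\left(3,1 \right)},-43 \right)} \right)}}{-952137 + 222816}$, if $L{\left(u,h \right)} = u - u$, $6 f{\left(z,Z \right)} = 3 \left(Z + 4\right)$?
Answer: $\frac{2972119}{729321} \approx 4.0752$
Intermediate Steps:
$D{\left(X,n \right)} = n + n^{2}$ ($D{\left(X,n \right)} = n^{2} + n = n + n^{2}$)
$f{\left(z,Z \right)} = 2 + \frac{Z}{2}$ ($f{\left(z,Z \right)} = \frac{3 \left(Z + 4\right)}{6} = \frac{3 \left(4 + Z\right)}{6} = \frac{12 + 3 Z}{6} = 2 + \frac{Z}{2}$)
$L{\left(u,h \right)} = 0$
$\frac{-2972119 + L{\left(-1889,f{\left(D{\left(3,1 \right)},-43 \right)} \right)}}{-952137 + 222816} = \frac{-2972119 + 0}{-952137 + 222816} = - \frac{2972119}{-729321} = \left(-2972119\right) \left(- \frac{1}{729321}\right) = \frac{2972119}{729321}$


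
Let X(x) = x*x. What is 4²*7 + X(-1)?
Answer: 113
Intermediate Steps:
X(x) = x²
4²*7 + X(-1) = 4²*7 + (-1)² = 16*7 + 1 = 112 + 1 = 113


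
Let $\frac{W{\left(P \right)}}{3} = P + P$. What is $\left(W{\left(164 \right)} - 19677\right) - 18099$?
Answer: $-36792$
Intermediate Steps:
$W{\left(P \right)} = 6 P$ ($W{\left(P \right)} = 3 \left(P + P\right) = 3 \cdot 2 P = 6 P$)
$\left(W{\left(164 \right)} - 19677\right) - 18099 = \left(6 \cdot 164 - 19677\right) - 18099 = \left(984 - 19677\right) - 18099 = -18693 - 18099 = -36792$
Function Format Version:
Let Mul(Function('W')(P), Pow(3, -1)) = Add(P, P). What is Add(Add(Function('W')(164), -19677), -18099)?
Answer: -36792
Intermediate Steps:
Function('W')(P) = Mul(6, P) (Function('W')(P) = Mul(3, Add(P, P)) = Mul(3, Mul(2, P)) = Mul(6, P))
Add(Add(Function('W')(164), -19677), -18099) = Add(Add(Mul(6, 164), -19677), -18099) = Add(Add(984, -19677), -18099) = Add(-18693, -18099) = -36792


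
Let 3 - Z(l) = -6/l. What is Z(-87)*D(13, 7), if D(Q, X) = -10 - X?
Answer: -1445/29 ≈ -49.828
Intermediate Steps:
Z(l) = 3 + 6/l (Z(l) = 3 - (-6)/l = 3 + 6/l)
Z(-87)*D(13, 7) = (3 + 6/(-87))*(-10 - 1*7) = (3 + 6*(-1/87))*(-10 - 7) = (3 - 2/29)*(-17) = (85/29)*(-17) = -1445/29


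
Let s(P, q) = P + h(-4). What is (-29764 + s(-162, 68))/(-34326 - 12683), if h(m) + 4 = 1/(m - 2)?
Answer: 179581/282054 ≈ 0.63669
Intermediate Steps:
h(m) = -4 + 1/(-2 + m) (h(m) = -4 + 1/(m - 2) = -4 + 1/(-2 + m))
s(P, q) = -25/6 + P (s(P, q) = P + (9 - 4*(-4))/(-2 - 4) = P + (9 + 16)/(-6) = P - ⅙*25 = P - 25/6 = -25/6 + P)
(-29764 + s(-162, 68))/(-34326 - 12683) = (-29764 + (-25/6 - 162))/(-34326 - 12683) = (-29764 - 997/6)/(-47009) = -179581/6*(-1/47009) = 179581/282054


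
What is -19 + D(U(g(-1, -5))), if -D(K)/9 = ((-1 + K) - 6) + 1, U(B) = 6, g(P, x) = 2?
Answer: -19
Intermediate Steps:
D(K) = 54 - 9*K (D(K) = -9*(((-1 + K) - 6) + 1) = -9*((-7 + K) + 1) = -9*(-6 + K) = 54 - 9*K)
-19 + D(U(g(-1, -5))) = -19 + (54 - 9*6) = -19 + (54 - 54) = -19 + 0 = -19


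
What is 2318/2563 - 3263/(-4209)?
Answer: 18119531/10787667 ≈ 1.6797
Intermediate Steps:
2318/2563 - 3263/(-4209) = 2318*(1/2563) - 3263*(-1/4209) = 2318/2563 + 3263/4209 = 18119531/10787667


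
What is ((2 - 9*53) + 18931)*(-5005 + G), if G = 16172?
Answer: 206098152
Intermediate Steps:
((2 - 9*53) + 18931)*(-5005 + G) = ((2 - 9*53) + 18931)*(-5005 + 16172) = ((2 - 477) + 18931)*11167 = (-475 + 18931)*11167 = 18456*11167 = 206098152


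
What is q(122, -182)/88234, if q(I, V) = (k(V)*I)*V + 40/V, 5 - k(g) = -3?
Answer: -8082266/4014647 ≈ -2.0132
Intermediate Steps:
k(g) = 8 (k(g) = 5 - 1*(-3) = 5 + 3 = 8)
q(I, V) = 40/V + 8*I*V (q(I, V) = (8*I)*V + 40/V = 8*I*V + 40/V = 40/V + 8*I*V)
q(122, -182)/88234 = (40/(-182) + 8*122*(-182))/88234 = (40*(-1/182) - 177632)*(1/88234) = (-20/91 - 177632)*(1/88234) = -16164532/91*1/88234 = -8082266/4014647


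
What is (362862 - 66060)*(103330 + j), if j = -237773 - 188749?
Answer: -95924031984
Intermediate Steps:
j = -426522
(362862 - 66060)*(103330 + j) = (362862 - 66060)*(103330 - 426522) = 296802*(-323192) = -95924031984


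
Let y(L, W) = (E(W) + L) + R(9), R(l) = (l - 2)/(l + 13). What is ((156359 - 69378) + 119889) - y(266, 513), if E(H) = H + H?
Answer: 4522709/22 ≈ 2.0558e+5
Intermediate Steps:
R(l) = (-2 + l)/(13 + l)
E(H) = 2*H
y(L, W) = 7/22 + L + 2*W (y(L, W) = (2*W + L) + (-2 + 9)/(13 + 9) = (L + 2*W) + 7/22 = 7/22 + L + 2*W)
((156359 - 69378) + 119889) - y(266, 513) = ((156359 - 69378) + 119889) - (7/22 + 266 + 2*513) = (86981 + 119889) - (7/22 + 266 + 1026) = 206870 - 1*28431/22 = 206870 - 28431/22 = 4522709/22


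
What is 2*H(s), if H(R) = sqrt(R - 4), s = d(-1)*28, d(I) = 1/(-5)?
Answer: 8*I*sqrt(15)/5 ≈ 6.1968*I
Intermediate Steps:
d(I) = -1/5
s = -28/5 (s = -1/5*28 = -28/5 ≈ -5.6000)
H(R) = sqrt(-4 + R)
2*H(s) = 2*sqrt(-4 - 28/5) = 2*sqrt(-48/5) = 2*(4*I*sqrt(15)/5) = 8*I*sqrt(15)/5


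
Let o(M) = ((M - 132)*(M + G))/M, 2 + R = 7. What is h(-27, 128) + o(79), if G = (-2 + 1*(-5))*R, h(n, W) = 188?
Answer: 12520/79 ≈ 158.48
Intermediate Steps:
R = 5 (R = -2 + 7 = 5)
G = -35 (G = (-2 + 1*(-5))*5 = (-2 - 5)*5 = -7*5 = -35)
o(M) = (-132 + M)*(-35 + M)/M (o(M) = ((M - 132)*(M - 35))/M = ((-132 + M)*(-35 + M))/M = (-132 + M)*(-35 + M)/M)
h(-27, 128) + o(79) = 188 + (-167 + 79 + 4620/79) = 188 - 2332/79 = 12520/79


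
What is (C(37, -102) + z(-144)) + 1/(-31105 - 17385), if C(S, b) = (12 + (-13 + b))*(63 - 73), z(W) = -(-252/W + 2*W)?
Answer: 127649923/96980 ≈ 1316.3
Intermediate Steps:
z(W) = -2*W + 252/W (z(W) = -2*(W - 126/W) = -2*W + 252/W)
C(S, b) = 10 - 10*b (C(S, b) = (-1 + b)*(-10) = 10 - 10*b)
(C(37, -102) + z(-144)) + 1/(-31105 - 17385) = ((10 - 10*(-102)) + (-2*(-144) + 252/(-144))) + 1/(-31105 - 17385) = ((10 + 1020) + (288 + 252*(-1/144))) + 1/(-48490) = (1030 + (288 - 7/4)) - 1/48490 = (1030 + 1145/4) - 1/48490 = 5265/4 - 1/48490 = 127649923/96980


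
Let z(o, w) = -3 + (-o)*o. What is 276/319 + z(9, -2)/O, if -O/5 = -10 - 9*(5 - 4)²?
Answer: -576/30305 ≈ -0.019007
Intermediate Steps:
O = 95 (O = -5*(-10 - 9*(5 - 4)²) = -5*(-10 - 9*1²) = -5*(-10 - 9*1) = -5*(-10 - 9) = -5*(-19) = 95)
z(o, w) = -3 - o²
276/319 + z(9, -2)/O = 276/319 + (-3 - 1*9²)/95 = 276*(1/319) + (-3 - 1*81)*(1/95) = 276/319 + (-3 - 81)*(1/95) = 276/319 - 84*1/95 = 276/319 - 84/95 = -576/30305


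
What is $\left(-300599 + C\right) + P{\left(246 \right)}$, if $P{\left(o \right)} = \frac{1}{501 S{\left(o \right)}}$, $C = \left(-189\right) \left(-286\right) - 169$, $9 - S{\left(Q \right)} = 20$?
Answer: $- \frac{1359640855}{5511} \approx -2.4671 \cdot 10^{5}$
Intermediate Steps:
$S{\left(Q \right)} = -11$ ($S{\left(Q \right)} = 9 - 20 = -11$)
$C = 53885$ ($C = 54054 - 169 = 53885$)
$P{\left(o \right)} = - \frac{1}{5511}$ ($P{\left(o \right)} = \frac{1}{501 \left(-11\right)} = \frac{1}{501} \left(- \frac{1}{11}\right) = - \frac{1}{5511}$)
$\left(-300599 + C\right) + P{\left(246 \right)} = \left(-300599 + 53885\right) - \frac{1}{5511} = -246714 - \frac{1}{5511} = - \frac{1359640855}{5511}$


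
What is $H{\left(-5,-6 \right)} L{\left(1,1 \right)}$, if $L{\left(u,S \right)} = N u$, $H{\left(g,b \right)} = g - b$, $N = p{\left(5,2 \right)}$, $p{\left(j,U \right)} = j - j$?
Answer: $0$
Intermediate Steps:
$p{\left(j,U \right)} = 0$
$N = 0$
$L{\left(u,S \right)} = 0$ ($L{\left(u,S \right)} = 0 u = 0$)
$H{\left(-5,-6 \right)} L{\left(1,1 \right)} = \left(-5 - -6\right) 0 = \left(-5 + 6\right) 0 = 1 \cdot 0 = 0$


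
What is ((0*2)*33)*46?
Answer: 0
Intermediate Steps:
((0*2)*33)*46 = (0*33)*46 = 0*46 = 0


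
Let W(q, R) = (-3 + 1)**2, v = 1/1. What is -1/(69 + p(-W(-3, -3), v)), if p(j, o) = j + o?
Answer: -1/66 ≈ -0.015152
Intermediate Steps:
v = 1
W(q, R) = 4 (W(q, R) = (-2)**2 = 4)
-1/(69 + p(-W(-3, -3), v)) = -1/(69 + (-1*4 + 1)) = -1/(69 + (-4 + 1)) = -1/(69 - 3) = -1/66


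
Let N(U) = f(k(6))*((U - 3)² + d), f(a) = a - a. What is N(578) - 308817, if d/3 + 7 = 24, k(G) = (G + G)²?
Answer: -308817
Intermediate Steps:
k(G) = 4*G² (k(G) = (2*G)² = 4*G²)
f(a) = 0
d = 51 (d = -21 + 3*24 = -21 + 72 = 51)
N(U) = 0 (N(U) = 0*((U - 3)² + 51) = 0*((-3 + U)² + 51) = 0*(51 + (-3 + U)²) = 0)
N(578) - 308817 = 0 - 308817 = -308817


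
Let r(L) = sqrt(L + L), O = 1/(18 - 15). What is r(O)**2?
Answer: 2/3 ≈ 0.66667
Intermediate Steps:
O = 1/3 ≈ 0.33333
r(L) = sqrt(2)*sqrt(L) (r(L) = sqrt(2*L) = sqrt(2)*sqrt(L))
r(O)**2 = (sqrt(2)*sqrt(1/3))**2 = (sqrt(2)*(sqrt(3)/3))**2 = (sqrt(6)/3)**2 = 2/3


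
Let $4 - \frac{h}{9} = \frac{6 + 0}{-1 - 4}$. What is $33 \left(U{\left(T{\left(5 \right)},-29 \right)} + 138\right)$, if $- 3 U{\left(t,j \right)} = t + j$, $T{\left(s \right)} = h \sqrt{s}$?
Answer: $4873 - \frac{2574 \sqrt{5}}{5} \approx 3721.9$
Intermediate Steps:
$h = \frac{234}{5}$ ($h = 36 - 9 \frac{6 + 0}{-1 - 4} = 36 - 9 \frac{6}{-5} = 36 - 9 \cdot 6 \left(- \frac{1}{5}\right) = 36 - - \frac{54}{5} = 36 + \frac{54}{5} = \frac{234}{5} \approx 46.8$)
$T{\left(s \right)} = \frac{234 \sqrt{s}}{5}$
$U{\left(t,j \right)} = - \frac{j}{3} - \frac{t}{3}$ ($U{\left(t,j \right)} = - \frac{t + j}{3} = - \frac{j + t}{3} = - \frac{j}{3} - \frac{t}{3}$)
$33 \left(U{\left(T{\left(5 \right)},-29 \right)} + 138\right) = 33 \left(\left(\left(- \frac{1}{3}\right) \left(-29\right) - \frac{\frac{234}{5} \sqrt{5}}{3}\right) + 138\right) = 33 \left(\left(\frac{29}{3} - \frac{78 \sqrt{5}}{5}\right) + 138\right) = 33 \left(\frac{443}{3} - \frac{78 \sqrt{5}}{5}\right) = 4873 - \frac{2574 \sqrt{5}}{5}$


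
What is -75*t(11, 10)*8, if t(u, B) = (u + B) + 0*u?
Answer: -12600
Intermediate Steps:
t(u, B) = B + u (t(u, B) = (B + u) + 0 = B + u)
-75*t(11, 10)*8 = -75*(10 + 11)*8 = -75*21*8 = -1575*8 = -12600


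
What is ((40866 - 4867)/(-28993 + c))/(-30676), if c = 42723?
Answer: -35999/421181480 ≈ -8.5471e-5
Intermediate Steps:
((40866 - 4867)/(-28993 + c))/(-30676) = ((40866 - 4867)/(-28993 + 42723))/(-30676) = (35999/13730)*(-1/30676) = -35999/421181480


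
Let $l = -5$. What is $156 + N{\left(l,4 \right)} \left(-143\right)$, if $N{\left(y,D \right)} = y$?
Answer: $871$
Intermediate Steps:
$156 + N{\left(l,4 \right)} \left(-143\right) = 156 - -715 = 156 + 715 = 871$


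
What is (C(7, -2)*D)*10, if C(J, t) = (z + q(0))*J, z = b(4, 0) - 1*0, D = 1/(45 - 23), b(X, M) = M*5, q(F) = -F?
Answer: 0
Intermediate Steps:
b(X, M) = 5*M
D = 1/22 ≈ 0.045455
z = 0 (z = 5*0 - 1*0 = 0 + 0 = 0)
C(J, t) = 0 (C(J, t) = (0 - 1*0)*J = (0 + 0)*J = 0*J = 0)
(C(7, -2)*D)*10 = (0*(1/22))*10 = 0*10 = 0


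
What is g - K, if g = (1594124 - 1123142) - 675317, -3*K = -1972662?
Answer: -861889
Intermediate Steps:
K = 657554 (K = -⅓*(-1972662) = 657554)
g = -204335 (g = 470982 - 675317 = -204335)
g - K = -204335 - 1*657554 = -204335 - 657554 = -861889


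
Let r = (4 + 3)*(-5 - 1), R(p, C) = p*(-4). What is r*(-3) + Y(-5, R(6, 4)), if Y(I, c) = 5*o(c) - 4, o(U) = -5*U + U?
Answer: 602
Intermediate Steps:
R(p, C) = -4*p
o(U) = -4*U
Y(I, c) = -4 - 20*c (Y(I, c) = 5*(-4*c) - 4 = -20*c - 4 = -4 - 20*c)
r = -42 (r = 7*(-6) = -42)
r*(-3) + Y(-5, R(6, 4)) = -42*(-3) + (-4 - (-80)*6) = 126 + (-4 - 20*(-24)) = 126 + (-4 + 480) = 126 + 476 = 602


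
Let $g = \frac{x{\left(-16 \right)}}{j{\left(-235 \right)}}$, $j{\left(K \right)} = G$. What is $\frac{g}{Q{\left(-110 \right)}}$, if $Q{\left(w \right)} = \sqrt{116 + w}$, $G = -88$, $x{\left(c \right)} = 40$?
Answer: $- \frac{5 \sqrt{6}}{66} \approx -0.18557$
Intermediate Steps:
$j{\left(K \right)} = -88$
$g = - \frac{5}{11}$ ($g = \frac{40}{-88} = 40 \left(- \frac{1}{88}\right) = - \frac{5}{11} \approx -0.45455$)
$\frac{g}{Q{\left(-110 \right)}} = - \frac{5}{11 \sqrt{116 - 110}} = - \frac{5}{11 \sqrt{6}} = - \frac{5 \frac{\sqrt{6}}{6}}{11} = - \frac{5 \sqrt{6}}{66}$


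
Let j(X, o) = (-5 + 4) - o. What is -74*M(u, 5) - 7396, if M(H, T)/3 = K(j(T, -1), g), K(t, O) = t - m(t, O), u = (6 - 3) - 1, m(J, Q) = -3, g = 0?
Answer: -8062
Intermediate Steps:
j(X, o) = -1 - o
u = 2 (u = 3 - 1 = 2)
K(t, O) = 3 + t (K(t, O) = t - 1*(-3) = t + 3 = 3 + t)
M(H, T) = 9 (M(H, T) = 3*(3 + (-1 - 1*(-1))) = 3*(3 + (-1 + 1)) = 3*(3 + 0) = 3*3 = 9)
-74*M(u, 5) - 7396 = -74*9 - 7396 = -666 - 7396 = -8062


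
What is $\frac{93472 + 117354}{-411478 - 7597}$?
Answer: $- \frac{210826}{419075} \approx -0.50307$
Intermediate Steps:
$\frac{93472 + 117354}{-411478 - 7597} = \frac{210826}{-419075} = 210826 \left(- \frac{1}{419075}\right) = - \frac{210826}{419075}$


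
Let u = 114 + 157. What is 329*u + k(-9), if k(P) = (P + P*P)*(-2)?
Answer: 89015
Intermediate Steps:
u = 271
k(P) = -2*P - 2*P**2 (k(P) = (P + P**2)*(-2) = -2*P - 2*P**2)
329*u + k(-9) = 329*271 - 2*(-9)*(1 - 9) = 89159 - 2*(-9)*(-8) = 89159 - 144 = 89015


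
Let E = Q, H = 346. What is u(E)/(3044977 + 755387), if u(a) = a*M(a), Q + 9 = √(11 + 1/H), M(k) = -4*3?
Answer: 9/316697 - 9*√16262/109577162 ≈ 1.7944e-5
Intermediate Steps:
M(k) = -12
Q = -9 + 9*√16262/346 (Q = -9 + √(11 + 1/346) = -9 + √(3807/346) = -9 + 9*√16262/346 ≈ -5.6829)
E = -9 + 9*√16262/346 ≈ -5.6829
u(a) = -12*a (u(a) = a*(-12) = -12*a)
u(E)/(3044977 + 755387) = (-12*(-9 + 9*√16262/346))/(3044977 + 755387) = (108 - 54*√16262/173)/3800364 = (108 - 54*√16262/173)*(1/3800364) = 9/316697 - 9*√16262/109577162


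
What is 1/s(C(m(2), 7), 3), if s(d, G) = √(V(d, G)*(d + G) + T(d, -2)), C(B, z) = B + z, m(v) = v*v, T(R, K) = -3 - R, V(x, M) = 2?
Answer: √14/14 ≈ 0.26726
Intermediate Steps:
m(v) = v²
s(d, G) = √(-3 + d + 2*G) (s(d, G) = √(2*(d + G) + (-3 - d)) = √(2*(G + d) + (-3 - d)) = √((2*G + 2*d) + (-3 - d)) = √(-3 + d + 2*G))
1/s(C(m(2), 7), 3) = 1/(√(-3 + (2² + 7) + 2*3)) = 1/(√(-3 + (4 + 7) + 6)) = 1/(√(-3 + 11 + 6)) = 1/(√14) = √14/14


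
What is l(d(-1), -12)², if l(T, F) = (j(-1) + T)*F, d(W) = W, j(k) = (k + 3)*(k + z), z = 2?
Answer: 144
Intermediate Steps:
j(k) = (2 + k)*(3 + k) (j(k) = (k + 3)*(k + 2) = (3 + k)*(2 + k) = (2 + k)*(3 + k))
l(T, F) = F*(2 + T) (l(T, F) = ((6 + (-1)² + 5*(-1)) + T)*F = ((6 + 1 - 5) + T)*F = (2 + T)*F = F*(2 + T))
l(d(-1), -12)² = (-12*(2 - 1))² = (-12*1)² = (-12)² = 144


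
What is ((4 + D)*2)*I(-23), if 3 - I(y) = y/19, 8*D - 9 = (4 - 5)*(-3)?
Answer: 880/19 ≈ 46.316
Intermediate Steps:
D = 3/2 (D = 9/8 + ((4 - 5)*(-3))/8 = 9/8 + (-1*(-3))/8 = 9/8 + (⅛)*3 = 9/8 + 3/8 = 3/2 ≈ 1.5000)
I(y) = 3 - y/19
((4 + D)*2)*I(-23) = ((4 + 3/2)*2)*(3 - 1/19*(-23)) = ((11/2)*2)*(3 + 23/19) = 11*(80/19) = 880/19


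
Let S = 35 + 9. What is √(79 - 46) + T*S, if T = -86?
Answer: -3784 + √33 ≈ -3778.3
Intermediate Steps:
S = 44
√(79 - 46) + T*S = √(79 - 46) - 86*44 = √33 - 3784 = -3784 + √33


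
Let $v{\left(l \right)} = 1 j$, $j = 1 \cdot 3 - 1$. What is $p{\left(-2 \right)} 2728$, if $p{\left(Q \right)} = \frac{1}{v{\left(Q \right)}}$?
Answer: $1364$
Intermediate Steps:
$j = 2$ ($j = 3 - 1 = 2$)
$v{\left(l \right)} = 2$ ($v{\left(l \right)} = 1 \cdot 2 = 2$)
$p{\left(Q \right)} = \frac{1}{2}$
$p{\left(-2 \right)} 2728 = \frac{1}{2} \cdot 2728 = 1364$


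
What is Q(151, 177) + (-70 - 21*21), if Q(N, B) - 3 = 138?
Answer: -370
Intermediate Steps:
Q(N, B) = 141 (Q(N, B) = 3 + 138 = 141)
Q(151, 177) + (-70 - 21*21) = 141 + (-70 - 21*21) = 141 + (-70 - 441) = 141 - 511 = -370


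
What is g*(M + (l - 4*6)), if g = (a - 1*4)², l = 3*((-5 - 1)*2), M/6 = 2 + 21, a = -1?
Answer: 1950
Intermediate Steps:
M = 138 (M = 6*(2 + 21) = 6*23 = 138)
l = -36 (l = 3*(-6*2) = 3*(-12) = -36)
g = 25 (g = (-1 - 1*4)² = (-1 - 4)² = (-5)² = 25)
g*(M + (l - 4*6)) = 25*(138 + (-36 - 4*6)) = 25*(138 + (-36 - 24)) = 25*(138 - 60) = 25*78 = 1950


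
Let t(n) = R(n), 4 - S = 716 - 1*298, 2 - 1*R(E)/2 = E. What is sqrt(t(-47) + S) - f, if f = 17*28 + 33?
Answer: -509 + 2*I*sqrt(79) ≈ -509.0 + 17.776*I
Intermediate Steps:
R(E) = 4 - 2*E
f = 509 (f = 476 + 33 = 509)
S = -414 (S = 4 - (716 - 1*298) = 4 - (716 - 298) = 4 - 1*418 = 4 - 418 = -414)
t(n) = 4 - 2*n
sqrt(t(-47) + S) - f = sqrt((4 - 2*(-47)) - 414) - 1*509 = sqrt((4 + 94) - 414) - 509 = sqrt(98 - 414) - 509 = sqrt(-316) - 509 = 2*I*sqrt(79) - 509 = -509 + 2*I*sqrt(79)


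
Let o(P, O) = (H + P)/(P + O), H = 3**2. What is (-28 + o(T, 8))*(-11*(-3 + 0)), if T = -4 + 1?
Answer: -4422/5 ≈ -884.40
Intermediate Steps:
H = 9
T = -3
o(P, O) = (9 + P)/(O + P) (o(P, O) = (9 + P)/(P + O) = (9 + P)/(O + P))
(-28 + o(T, 8))*(-11*(-3 + 0)) = (-28 + (9 - 3)/(8 - 3))*(-11*(-3 + 0)) = (-28 + 6/5)*(-11*(-3)) = (-28 + (1/5)*6)*33 = (-28 + 6/5)*33 = -134/5*33 = -4422/5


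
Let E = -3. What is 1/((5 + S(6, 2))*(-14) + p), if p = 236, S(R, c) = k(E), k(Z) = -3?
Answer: 1/208 ≈ 0.0048077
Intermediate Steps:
S(R, c) = -3
1/((5 + S(6, 2))*(-14) + p) = 1/((5 - 3)*(-14) + 236) = 1/(2*(-14) + 236) = 1/(-28 + 236) = 1/208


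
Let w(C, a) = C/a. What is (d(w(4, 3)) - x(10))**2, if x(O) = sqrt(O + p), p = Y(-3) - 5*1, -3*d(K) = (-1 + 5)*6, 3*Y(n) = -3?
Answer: 100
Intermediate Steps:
Y(n) = -1 (Y(n) = (1/3)*(-3) = -1)
d(K) = -8 (d(K) = -(-1 + 5)*6/3 = -4*6/3 = -1/3*24 = -8)
p = -6 (p = -1 - 5*1 = -1 - 5 = -6)
x(O) = sqrt(-6 + O) (x(O) = sqrt(O - 6) = sqrt(-6 + O))
(d(w(4, 3)) - x(10))**2 = (-8 - sqrt(-6 + 10))**2 = (-8 - sqrt(4))**2 = (-8 - 1*2)**2 = (-8 - 2)**2 = (-10)**2 = 100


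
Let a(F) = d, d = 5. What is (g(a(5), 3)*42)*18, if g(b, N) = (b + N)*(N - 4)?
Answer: -6048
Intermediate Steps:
a(F) = 5
g(b, N) = (-4 + N)*(N + b) (g(b, N) = (N + b)*(-4 + N) = (-4 + N)*(N + b))
(g(a(5), 3)*42)*18 = ((3² - 4*3 - 4*5 + 3*5)*42)*18 = ((9 - 12 - 20 + 15)*42)*18 = -8*42*18 = -336*18 = -6048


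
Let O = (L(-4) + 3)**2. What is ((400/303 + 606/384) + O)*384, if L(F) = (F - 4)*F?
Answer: 47622806/101 ≈ 4.7151e+5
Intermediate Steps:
L(F) = F*(-4 + F) (L(F) = (-4 + F)*F = F*(-4 + F))
O = 1225 (O = (-4*(-4 - 4) + 3)**2 = (-4*(-8) + 3)**2 = (32 + 3)**2 = 35**2 = 1225)
((400/303 + 606/384) + O)*384 = ((400/303 + 606/384) + 1225)*384 = ((400*(1/303) + 606*(1/384)) + 1225)*384 = ((400/303 + 101/64) + 1225)*384 = (56203/19392 + 1225)*384 = (23811403/19392)*384 = 47622806/101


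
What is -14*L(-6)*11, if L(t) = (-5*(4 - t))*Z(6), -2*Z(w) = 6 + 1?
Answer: -26950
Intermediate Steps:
Z(w) = -7/2 (Z(w) = -(6 + 1)/2 = -1/2*7 = -7/2)
L(t) = 70 - 35*t/2 (L(t) = -5*(4 - t)*(-7/2) = (-20 + 5*t)*(-7/2) = 70 - 35*t/2)
-14*L(-6)*11 = -14*(70 - 35/2*(-6))*11 = -14*(70 + 105)*11 = -14*175*11 = -2450*11 = -26950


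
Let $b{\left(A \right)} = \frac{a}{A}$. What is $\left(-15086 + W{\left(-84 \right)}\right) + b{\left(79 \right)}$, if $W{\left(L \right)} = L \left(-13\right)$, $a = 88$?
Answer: $- \frac{1105438}{79} \approx -13993.0$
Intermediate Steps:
$b{\left(A \right)} = \frac{88}{A}$
$W{\left(L \right)} = - 13 L$
$\left(-15086 + W{\left(-84 \right)}\right) + b{\left(79 \right)} = \left(-15086 - -1092\right) + \frac{88}{79} = \left(-15086 + 1092\right) + 88 \cdot \frac{1}{79} = -13994 + \frac{88}{79} = - \frac{1105438}{79}$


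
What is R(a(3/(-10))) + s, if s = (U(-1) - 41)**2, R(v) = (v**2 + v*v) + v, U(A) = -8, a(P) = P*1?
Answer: 60022/25 ≈ 2400.9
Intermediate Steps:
a(P) = P
R(v) = v + 2*v**2 (R(v) = (v**2 + v**2) + v = 2*v**2 + v = v + 2*v**2)
s = 2401 (s = (-8 - 41)**2 = (-49)**2 = 2401)
R(a(3/(-10))) + s = (3/(-10))*(1 + 2*(3/(-10))) + 2401 = (3*(-1/10))*(1 + 2*(3*(-1/10))) + 2401 = -3*(1 + 2*(-3/10))/10 + 2401 = -3*(1 - 3/5)/10 + 2401 = -3/10*2/5 + 2401 = -3/25 + 2401 = 60022/25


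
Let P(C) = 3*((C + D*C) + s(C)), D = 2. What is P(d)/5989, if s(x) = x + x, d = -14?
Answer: -210/5989 ≈ -0.035064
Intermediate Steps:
s(x) = 2*x
P(C) = 15*C (P(C) = 3*((C + 2*C) + 2*C) = 3*(3*C + 2*C) = 3*(5*C) = 15*C)
P(d)/5989 = (15*(-14))/5989 = -210*1/5989 = -210/5989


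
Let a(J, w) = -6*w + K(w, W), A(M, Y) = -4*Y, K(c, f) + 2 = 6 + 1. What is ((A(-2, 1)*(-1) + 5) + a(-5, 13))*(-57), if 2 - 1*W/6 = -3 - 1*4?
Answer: 3648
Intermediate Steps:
W = 54 (W = 12 - 6*(-3 - 1*4) = 12 - 6*(-3 - 4) = 12 - 6*(-7) = 12 + 42 = 54)
K(c, f) = 5 (K(c, f) = -2 + (6 + 1) = -2 + 7 = 5)
a(J, w) = 5 - 6*w (a(J, w) = -6*w + 5 = 5 - 6*w)
((A(-2, 1)*(-1) + 5) + a(-5, 13))*(-57) = ((-4*1*(-1) + 5) + (5 - 6*13))*(-57) = ((-4*(-1) + 5) + (5 - 78))*(-57) = ((4 + 5) - 73)*(-57) = (9 - 73)*(-57) = -64*(-57) = 3648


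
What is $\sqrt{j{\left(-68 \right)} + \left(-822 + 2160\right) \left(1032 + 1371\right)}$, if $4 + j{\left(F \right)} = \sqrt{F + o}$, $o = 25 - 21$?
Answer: $\sqrt{3215210 + 8 i} \approx 1793.1 + 0.002 i$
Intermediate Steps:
$o = 4$
$j{\left(F \right)} = -4 + \sqrt{4 + F}$ ($j{\left(F \right)} = -4 + \sqrt{F + 4} = -4 + \sqrt{4 + F}$)
$\sqrt{j{\left(-68 \right)} + \left(-822 + 2160\right) \left(1032 + 1371\right)} = \sqrt{\left(-4 + \sqrt{4 - 68}\right) + \left(-822 + 2160\right) \left(1032 + 1371\right)} = \sqrt{\left(-4 + \sqrt{-64}\right) + 1338 \cdot 2403} = \sqrt{\left(-4 + 8 i\right) + 3215214} = \sqrt{3215210 + 8 i}$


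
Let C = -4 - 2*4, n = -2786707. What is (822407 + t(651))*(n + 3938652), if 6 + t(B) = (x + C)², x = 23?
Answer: 947500105290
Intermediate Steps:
C = -12 (C = -4 - 8 = -12)
t(B) = 115 (t(B) = -6 + (23 - 12)² = -6 + 11² = -6 + 121 = 115)
(822407 + t(651))*(n + 3938652) = (822407 + 115)*(-2786707 + 3938652) = 822522*1151945 = 947500105290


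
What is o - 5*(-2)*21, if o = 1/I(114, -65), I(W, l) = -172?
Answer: 36119/172 ≈ 209.99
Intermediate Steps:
o = -1/172 (o = 1/(-172) = -1/172 ≈ -0.0058140)
o - 5*(-2)*21 = -1/172 - 5*(-2)*21 = -1/172 + 10*21 = -1/172 + 210 = 36119/172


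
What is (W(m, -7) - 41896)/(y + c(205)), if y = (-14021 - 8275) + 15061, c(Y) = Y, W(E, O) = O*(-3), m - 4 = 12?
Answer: 8375/1406 ≈ 5.9566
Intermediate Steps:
m = 16 (m = 4 + 12 = 16)
W(E, O) = -3*O
y = -7235 (y = -22296 + 15061 = -7235)
(W(m, -7) - 41896)/(y + c(205)) = (-3*(-7) - 41896)/(-7235 + 205) = (21 - 41896)/(-7030) = -41875*(-1/7030) = 8375/1406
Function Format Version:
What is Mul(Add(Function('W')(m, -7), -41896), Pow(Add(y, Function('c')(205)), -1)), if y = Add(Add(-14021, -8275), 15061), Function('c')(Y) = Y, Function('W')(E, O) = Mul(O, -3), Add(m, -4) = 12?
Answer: Rational(8375, 1406) ≈ 5.9566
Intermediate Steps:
m = 16 (m = Add(4, 12) = 16)
Function('W')(E, O) = Mul(-3, O)
y = -7235 (y = Add(-22296, 15061) = -7235)
Mul(Add(Function('W')(m, -7), -41896), Pow(Add(y, Function('c')(205)), -1)) = Mul(Add(Mul(-3, -7), -41896), Pow(Add(-7235, 205), -1)) = Mul(Add(21, -41896), Pow(-7030, -1)) = Mul(-41875, Rational(-1, 7030)) = Rational(8375, 1406)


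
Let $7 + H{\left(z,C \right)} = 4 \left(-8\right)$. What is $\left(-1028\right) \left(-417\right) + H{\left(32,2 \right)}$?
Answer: $428637$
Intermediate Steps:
$H{\left(z,C \right)} = -39$ ($H{\left(z,C \right)} = -7 + 4 \left(-8\right) = -7 - 32 = -39$)
$\left(-1028\right) \left(-417\right) + H{\left(32,2 \right)} = \left(-1028\right) \left(-417\right) - 39 = 428676 - 39 = 428637$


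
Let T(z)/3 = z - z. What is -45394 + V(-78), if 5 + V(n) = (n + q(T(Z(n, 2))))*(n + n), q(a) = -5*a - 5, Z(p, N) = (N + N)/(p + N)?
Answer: -32451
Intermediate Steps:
Z(p, N) = 2*N/(N + p) (Z(p, N) = (2*N)/(N + p) = 2*N/(N + p))
T(z) = 0 (T(z) = 3*(z - z) = 3*0 = 0)
q(a) = -5 - 5*a
V(n) = -5 + 2*n*(-5 + n) (V(n) = -5 + (n + (-5 - 5*0))*(n + n) = -5 + (n + (-5 + 0))*(2*n) = -5 + (n - 5)*(2*n) = -5 + (-5 + n)*(2*n) = -5 + 2*n*(-5 + n))
-45394 + V(-78) = -45394 + (-5 - 10*(-78) + 2*(-78)**2) = -45394 + (-5 + 780 + 2*6084) = -45394 + (-5 + 780 + 12168) = -45394 + 12943 = -32451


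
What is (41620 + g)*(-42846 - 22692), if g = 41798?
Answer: -5467048884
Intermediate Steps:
(41620 + g)*(-42846 - 22692) = (41620 + 41798)*(-42846 - 22692) = 83418*(-65538) = -5467048884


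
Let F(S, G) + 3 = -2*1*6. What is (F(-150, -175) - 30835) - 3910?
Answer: -34760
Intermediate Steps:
F(S, G) = -15 (F(S, G) = -3 - 2*1*6 = -3 - 2*6 = -3 - 12 = -15)
(F(-150, -175) - 30835) - 3910 = (-15 - 30835) - 3910 = -30850 - 3910 = -34760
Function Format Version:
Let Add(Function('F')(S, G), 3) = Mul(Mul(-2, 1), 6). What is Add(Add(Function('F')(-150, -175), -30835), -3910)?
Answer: -34760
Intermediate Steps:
Function('F')(S, G) = -15 (Function('F')(S, G) = Add(-3, Mul(Mul(-2, 1), 6)) = Add(-3, Mul(-2, 6)) = Add(-3, -12) = -15)
Add(Add(Function('F')(-150, -175), -30835), -3910) = Add(Add(-15, -30835), -3910) = Add(-30850, -3910) = -34760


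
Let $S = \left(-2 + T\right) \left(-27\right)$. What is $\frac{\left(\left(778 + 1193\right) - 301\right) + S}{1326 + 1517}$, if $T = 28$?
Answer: $\frac{968}{2843} \approx 0.34049$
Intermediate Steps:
$S = -702$ ($S = \left(-2 + 28\right) \left(-27\right) = 26 \left(-27\right) = -702$)
$\frac{\left(\left(778 + 1193\right) - 301\right) + S}{1326 + 1517} = \frac{\left(\left(778 + 1193\right) - 301\right) - 702}{1326 + 1517} = \frac{\left(1971 - 301\right) - 702}{2843} = \left(1670 - 702\right) \frac{1}{2843} = 968 \cdot \frac{1}{2843} = \frac{968}{2843}$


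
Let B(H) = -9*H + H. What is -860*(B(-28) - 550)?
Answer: 280360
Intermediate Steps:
B(H) = -8*H
-860*(B(-28) - 550) = -860*(-8*(-28) - 550) = -860*(224 - 550) = -860*(-326) = 280360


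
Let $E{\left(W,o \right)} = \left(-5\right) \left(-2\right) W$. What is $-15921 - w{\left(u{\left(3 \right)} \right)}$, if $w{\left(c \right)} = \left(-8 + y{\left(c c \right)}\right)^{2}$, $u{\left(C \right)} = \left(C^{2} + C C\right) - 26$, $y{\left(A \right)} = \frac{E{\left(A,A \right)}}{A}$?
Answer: $-15925$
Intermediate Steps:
$E{\left(W,o \right)} = 10 W$
$y{\left(A \right)} = 10$ ($y{\left(A \right)} = \frac{10 A}{A} = 10$)
$u{\left(C \right)} = -26 + 2 C^{2}$ ($u{\left(C \right)} = \left(C^{2} + C^{2}\right) - 26 = 2 C^{2} - 26 = -26 + 2 C^{2}$)
$w{\left(c \right)} = 4$ ($w{\left(c \right)} = \left(-8 + 10\right)^{2} = 2^{2} = 4$)
$-15921 - w{\left(u{\left(3 \right)} \right)} = -15921 - 4 = -15925$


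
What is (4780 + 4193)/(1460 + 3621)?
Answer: 8973/5081 ≈ 1.7660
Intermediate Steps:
(4780 + 4193)/(1460 + 3621) = 8973/5081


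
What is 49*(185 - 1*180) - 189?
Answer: 56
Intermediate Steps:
49*(185 - 1*180) - 189 = 49*(185 - 180) - 189 = 49*5 - 189 = 245 - 189 = 56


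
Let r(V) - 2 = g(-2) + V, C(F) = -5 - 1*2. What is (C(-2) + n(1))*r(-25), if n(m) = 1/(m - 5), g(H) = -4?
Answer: 783/4 ≈ 195.75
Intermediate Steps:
C(F) = -7 (C(F) = -5 - 2 = -7)
n(m) = 1/(-5 + m)
r(V) = -2 + V (r(V) = 2 + (-4 + V) = -2 + V)
(C(-2) + n(1))*r(-25) = (-7 + 1/(-5 + 1))*(-2 - 25) = (-7 + 1/(-4))*(-27) = (-7 - ¼)*(-27) = -29/4*(-27) = 783/4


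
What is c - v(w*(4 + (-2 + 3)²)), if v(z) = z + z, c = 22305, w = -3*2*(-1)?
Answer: 22245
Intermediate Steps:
w = 6 (w = -6*(-1) = 6)
v(z) = 2*z
c - v(w*(4 + (-2 + 3)²)) = 22305 - 2*6*(4 + (-2 + 3)²) = 22305 - 2*6*(4 + 1²) = 22305 - 2*6*(4 + 1) = 22305 - 2*6*5 = 22305 - 2*30 = 22305 - 1*60 = 22305 - 60 = 22245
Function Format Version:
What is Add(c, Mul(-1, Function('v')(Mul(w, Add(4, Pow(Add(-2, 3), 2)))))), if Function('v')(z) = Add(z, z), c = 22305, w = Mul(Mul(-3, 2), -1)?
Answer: 22245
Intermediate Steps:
w = 6 (w = Mul(-6, -1) = 6)
Function('v')(z) = Mul(2, z)
Add(c, Mul(-1, Function('v')(Mul(w, Add(4, Pow(Add(-2, 3), 2)))))) = Add(22305, Mul(-1, Mul(2, Mul(6, Add(4, Pow(Add(-2, 3), 2)))))) = Add(22305, Mul(-1, Mul(2, Mul(6, Add(4, Pow(1, 2)))))) = Add(22305, Mul(-1, Mul(2, Mul(6, Add(4, 1))))) = Add(22305, Mul(-1, Mul(2, Mul(6, 5)))) = Add(22305, Mul(-1, Mul(2, 30))) = Add(22305, Mul(-1, 60)) = Add(22305, -60) = 22245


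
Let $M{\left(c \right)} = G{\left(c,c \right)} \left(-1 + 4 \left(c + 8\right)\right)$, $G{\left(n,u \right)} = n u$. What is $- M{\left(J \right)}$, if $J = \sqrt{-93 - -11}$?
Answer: $2542 + 328 i \sqrt{82} \approx 2542.0 + 2970.2 i$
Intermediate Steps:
$J = i \sqrt{82}$ ($J = \sqrt{-93 + \left(-5 + 16\right)} = \sqrt{-93 + 11} = \sqrt{-82} = i \sqrt{82} \approx 9.0554 i$)
$M{\left(c \right)} = c^{2} \left(31 + 4 c\right)$ ($M{\left(c \right)} = c c \left(-1 + 4 \left(c + 8\right)\right) = c^{2} \left(-1 + 4 \left(8 + c\right)\right) = c^{2} \left(-1 + \left(32 + 4 c\right)\right) = c^{2} \left(31 + 4 c\right)$)
$- M{\left(J \right)} = - \left(i \sqrt{82}\right)^{2} \left(31 + 4 i \sqrt{82}\right) = - \left(-82\right) \left(31 + 4 i \sqrt{82}\right) = - (-2542 - 328 i \sqrt{82}) = 2542 + 328 i \sqrt{82}$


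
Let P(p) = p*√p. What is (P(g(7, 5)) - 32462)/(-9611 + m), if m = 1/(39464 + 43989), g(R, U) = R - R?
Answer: 1354525643/401033391 ≈ 3.3776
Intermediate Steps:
g(R, U) = 0
P(p) = p^(3/2)
m = 1/83453 ≈ 1.1983e-5
(P(g(7, 5)) - 32462)/(-9611 + m) = (0^(3/2) - 32462)/(-9611 + 1/83453) = (0 - 32462)/(-802066782/83453) = -32462*(-83453/802066782) = 1354525643/401033391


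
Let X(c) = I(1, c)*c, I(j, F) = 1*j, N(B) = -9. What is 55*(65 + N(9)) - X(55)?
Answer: 3025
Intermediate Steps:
I(j, F) = j
X(c) = c (X(c) = 1*c = c)
55*(65 + N(9)) - X(55) = 55*(65 - 9) - 1*55 = 55*56 - 55 = 3080 - 55 = 3025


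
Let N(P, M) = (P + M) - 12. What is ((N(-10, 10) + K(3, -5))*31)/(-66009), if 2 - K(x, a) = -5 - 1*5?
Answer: 0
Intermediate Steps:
N(P, M) = -12 + M + P (N(P, M) = (M + P) - 12 = -12 + M + P)
K(x, a) = 12 (K(x, a) = 2 - (-5 - 1*5) = 2 - (-5 - 5) = 2 - 1*(-10) = 2 + 10 = 12)
((N(-10, 10) + K(3, -5))*31)/(-66009) = (((-12 + 10 - 10) + 12)*31)/(-66009) = ((-12 + 12)*31)*(-1/66009) = (0*31)*(-1/66009) = 0*(-1/66009) = 0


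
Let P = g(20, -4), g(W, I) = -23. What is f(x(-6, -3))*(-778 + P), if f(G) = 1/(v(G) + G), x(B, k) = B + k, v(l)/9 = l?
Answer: 89/10 ≈ 8.9000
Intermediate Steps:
v(l) = 9*l
P = -23
f(G) = 1/(10*G) (f(G) = 1/(9*G + G) = 1/(10*G))
f(x(-6, -3))*(-778 + P) = (1/(10*(-6 - 3)))*(-778 - 23) = ((1/10)/(-9))*(-801) = ((1/10)*(-1/9))*(-801) = -1/90*(-801) = 89/10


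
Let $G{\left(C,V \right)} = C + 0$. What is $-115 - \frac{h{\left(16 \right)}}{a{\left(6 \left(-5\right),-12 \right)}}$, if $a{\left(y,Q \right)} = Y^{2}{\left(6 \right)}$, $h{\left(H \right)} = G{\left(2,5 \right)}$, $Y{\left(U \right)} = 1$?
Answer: $-117$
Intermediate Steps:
$G{\left(C,V \right)} = C$
$h{\left(H \right)} = 2$
$a{\left(y,Q \right)} = 1$ ($a{\left(y,Q \right)} = 1^{2} = 1$)
$-115 - \frac{h{\left(16 \right)}}{a{\left(6 \left(-5\right),-12 \right)}} = -115 - \frac{2}{1} = -115 - 2 \cdot 1 = -115 - 2 = -117$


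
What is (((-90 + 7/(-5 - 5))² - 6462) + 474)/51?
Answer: 223849/5100 ≈ 43.892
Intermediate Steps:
(((-90 + 7/(-5 - 5))² - 6462) + 474)/51 = (((-90 + 7/(-10))² - 6462) + 474)*(1/51) = (((-90 + 7*(-⅒))² - 6462) + 474)*(1/51) = (((-90 - 7/10)² - 6462) + 474)*(1/51) = (((-907/10)² - 6462) + 474)*(1/51) = ((822649/100 - 6462) + 474)*(1/51) = (176449/100 + 474)*(1/51) = (223849/100)*(1/51) = 223849/5100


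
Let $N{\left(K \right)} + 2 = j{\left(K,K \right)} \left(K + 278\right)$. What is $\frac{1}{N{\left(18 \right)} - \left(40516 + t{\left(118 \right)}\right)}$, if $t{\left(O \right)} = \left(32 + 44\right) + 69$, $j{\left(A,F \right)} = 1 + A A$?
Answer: $\frac{1}{55537} \approx 1.8006 \cdot 10^{-5}$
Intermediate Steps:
$j{\left(A,F \right)} = 1 + A^{2}$
$t{\left(O \right)} = 145$ ($t{\left(O \right)} = 76 + 69 = 145$)
$N{\left(K \right)} = -2 + \left(1 + K^{2}\right) \left(278 + K\right)$ ($N{\left(K \right)} = -2 + \left(1 + K^{2}\right) \left(K + 278\right) = -2 + \left(1 + K^{2}\right) \left(278 + K\right)$)
$\frac{1}{N{\left(18 \right)} - \left(40516 + t{\left(118 \right)}\right)} = \frac{1}{\left(276 + 18 + 18^{3} + 278 \cdot 18^{2}\right) - 40661} = \frac{1}{\left(276 + 18 + 5832 + 278 \cdot 324\right) - 40661} = \frac{1}{\left(276 + 18 + 5832 + 90072\right) - 40661} = \frac{1}{96198 - 40661} = \frac{1}{55537}$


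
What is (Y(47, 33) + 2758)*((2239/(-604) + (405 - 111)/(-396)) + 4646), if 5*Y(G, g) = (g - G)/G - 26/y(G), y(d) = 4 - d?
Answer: 85947442130709/6713762 ≈ 1.2802e+7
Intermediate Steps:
Y(G, g) = -26/(5*(4 - G)) + (g - G)/(5*G) (Y(G, g) = ((g - G)/G - 26/(4 - G))/5 = (-26/(4 - G) + (g - G)/G)/5 = -26/(5*(4 - G)) + (g - G)/(5*G))
(Y(47, 33) + 2758)*((2239/(-604) + (405 - 111)/(-396)) + 4646) = ((⅕)*(26*47 + 33*(-4 + 47) - 1*47*(-4 + 47))/(47*(-4 + 47)) + 2758)*((2239/(-604) + (405 - 111)/(-396)) + 4646) = ((⅕)*(1/47)*(1222 + 33*43 - 1*47*43)/43 + 2758)*((2239*(-1/604) + 294*(-1/396)) + 4646) = ((⅕)*(1/47)*(1/43)*(1222 + 1419 - 2021) + 2758)*((-2239/604 - 49/66) + 4646) = ((⅕)*(1/47)*(1/43)*620 + 2758)*(-88685/19932 + 4646) = (124/2021 + 2758)*(92515387/19932) = (5574042/2021)*(92515387/19932) = 85947442130709/6713762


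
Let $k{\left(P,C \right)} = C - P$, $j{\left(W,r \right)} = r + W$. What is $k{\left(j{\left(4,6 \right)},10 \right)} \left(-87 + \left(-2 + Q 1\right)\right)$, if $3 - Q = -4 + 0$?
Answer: $0$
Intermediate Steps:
$Q = 7$ ($Q = 3 - \left(-4 + 0\right) = 3 - -4 = 3 + 4 = 7$)
$j{\left(W,r \right)} = W + r$
$k{\left(j{\left(4,6 \right)},10 \right)} \left(-87 + \left(-2 + Q 1\right)\right) = \left(10 - \left(4 + 6\right)\right) \left(-87 + \left(-2 + 7 \cdot 1\right)\right) = \left(10 - 10\right) \left(-87 + \left(-2 + 7\right)\right) = \left(10 - 10\right) \left(-87 + 5\right) = 0 \left(-82\right) = 0$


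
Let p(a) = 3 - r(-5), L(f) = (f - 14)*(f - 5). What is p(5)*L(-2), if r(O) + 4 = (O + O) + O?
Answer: 2464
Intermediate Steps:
r(O) = -4 + 3*O (r(O) = -4 + ((O + O) + O) = -4 + (2*O + O) = -4 + 3*O)
L(f) = (-14 + f)*(-5 + f)
p(a) = 22 (p(a) = 3 - (-4 + 3*(-5)) = 3 - (-4 - 15) = 3 - 1*(-19) = 3 + 19 = 22)
p(5)*L(-2) = 22*(70 + (-2)² - 19*(-2)) = 22*(70 + 4 + 38) = 22*112 = 2464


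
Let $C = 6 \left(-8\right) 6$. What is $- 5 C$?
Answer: $1440$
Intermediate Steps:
$C = -288$ ($C = \left(-48\right) 6 = -288$)
$- 5 C = \left(-5\right) \left(-288\right) = 1440$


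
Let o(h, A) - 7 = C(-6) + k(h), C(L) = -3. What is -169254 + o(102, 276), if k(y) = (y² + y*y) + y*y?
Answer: -138038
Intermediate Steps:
k(y) = 3*y² (k(y) = (y² + y²) + y² = 2*y² + y² = 3*y²)
o(h, A) = 4 + 3*h² (o(h, A) = 7 + (-3 + 3*h²) = 4 + 3*h²)
-169254 + o(102, 276) = -169254 + (4 + 3*102²) = -169254 + (4 + 3*10404) = -169254 + (4 + 31212) = -169254 + 31216 = -138038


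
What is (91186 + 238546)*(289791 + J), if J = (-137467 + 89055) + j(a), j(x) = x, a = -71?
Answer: 79566969456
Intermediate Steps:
J = -48483 (J = (-137467 + 89055) - 71 = -48412 - 71 = -48483)
(91186 + 238546)*(289791 + J) = (91186 + 238546)*(289791 - 48483) = 329732*241308 = 79566969456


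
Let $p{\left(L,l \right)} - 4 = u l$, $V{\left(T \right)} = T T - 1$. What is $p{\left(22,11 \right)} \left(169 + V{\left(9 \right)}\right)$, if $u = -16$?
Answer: $-42828$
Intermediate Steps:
$V{\left(T \right)} = -1 + T^{2}$ ($V{\left(T \right)} = T^{2} - 1 = -1 + T^{2}$)
$p{\left(L,l \right)} = 4 - 16 l$
$p{\left(22,11 \right)} \left(169 + V{\left(9 \right)}\right) = \left(4 - 176\right) \left(169 - \left(1 - 9^{2}\right)\right) = \left(4 - 176\right) \left(169 + \left(-1 + 81\right)\right) = - 172 \left(169 + 80\right) = \left(-172\right) 249 = -42828$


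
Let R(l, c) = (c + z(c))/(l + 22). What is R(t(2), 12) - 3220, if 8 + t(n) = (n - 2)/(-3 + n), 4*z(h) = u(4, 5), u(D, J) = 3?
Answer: -180269/56 ≈ -3219.1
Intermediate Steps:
z(h) = ¾ (z(h) = (¼)*3 = ¾)
t(n) = -8 + (-2 + n)/(-3 + n) (t(n) = -8 + (n - 2)/(-3 + n) = -8 + (-2 + n)/(-3 + n))
R(l, c) = (¾ + c)/(22 + l) (R(l, c) = (c + ¾)/(l + 22) = (¾ + c)/(22 + l))
R(t(2), 12) - 3220 = (¾ + 12)/(22 + (22 - 7*2)/(-3 + 2)) - 3220 = (51/4)/(22 + (22 - 14)/(-1)) - 3220 = (51/4)/(22 - 1*8) - 3220 = (51/4)/(22 - 8) - 3220 = (51/4)/14 - 3220 = (1/14)*(51/4) - 3220 = 51/56 - 3220 = -180269/56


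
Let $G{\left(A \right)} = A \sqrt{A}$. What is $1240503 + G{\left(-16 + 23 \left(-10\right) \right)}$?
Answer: $1240503 - 246 i \sqrt{246} \approx 1.2405 \cdot 10^{6} - 3858.4 i$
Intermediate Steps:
$G{\left(A \right)} = A^{\frac{3}{2}}$
$1240503 + G{\left(-16 + 23 \left(-10\right) \right)} = 1240503 + \left(-16 + 23 \left(-10\right)\right)^{\frac{3}{2}} = 1240503 + \left(-16 - 230\right)^{\frac{3}{2}} = 1240503 + \left(-246\right)^{\frac{3}{2}} = 1240503 - 246 i \sqrt{246}$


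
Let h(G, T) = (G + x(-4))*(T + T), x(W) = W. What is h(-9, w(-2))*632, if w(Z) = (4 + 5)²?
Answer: -1330992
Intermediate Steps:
w(Z) = 81 (w(Z) = 9² = 81)
h(G, T) = 2*T*(-4 + G) (h(G, T) = (G - 4)*(T + T) = (-4 + G)*(2*T) = 2*T*(-4 + G))
h(-9, w(-2))*632 = (2*81*(-4 - 9))*632 = (2*81*(-13))*632 = -2106*632 = -1330992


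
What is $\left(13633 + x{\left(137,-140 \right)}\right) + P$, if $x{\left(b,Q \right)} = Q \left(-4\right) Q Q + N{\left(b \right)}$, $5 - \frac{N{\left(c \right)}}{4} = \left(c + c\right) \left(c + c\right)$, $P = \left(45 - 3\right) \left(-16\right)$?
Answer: $10688677$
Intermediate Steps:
$P = -672$ ($P = 42 \left(-16\right) = -672$)
$N{\left(c \right)} = 20 - 16 c^{2}$ ($N{\left(c \right)} = 20 - 4 \left(c + c\right) \left(c + c\right) = 20 - 4 \cdot 2 c 2 c = 20 - 4 \cdot 4 c^{2} = 20 - 16 c^{2}$)
$x{\left(b,Q \right)} = 20 - 16 b^{2} - 4 Q^{3}$ ($x{\left(b,Q \right)} = Q \left(-4\right) Q Q - \left(-20 + 16 b^{2}\right) = - 4 Q Q Q - \left(-20 + 16 b^{2}\right) = - 4 Q^{2} Q - \left(-20 + 16 b^{2}\right) = - 4 Q^{3} - \left(-20 + 16 b^{2}\right) = 20 - 16 b^{2} - 4 Q^{3}$)
$\left(13633 + x{\left(137,-140 \right)}\right) + P = \left(13633 - \left(-20 - 10976000 + 300304\right)\right) - 672 = \left(13633 - -10675716\right) - 672 = \left(13633 + \left(20 - 300304 + 10976000\right)\right) - 672 = \left(13633 + 10675716\right) - 672 = 10689349 - 672 = 10688677$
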